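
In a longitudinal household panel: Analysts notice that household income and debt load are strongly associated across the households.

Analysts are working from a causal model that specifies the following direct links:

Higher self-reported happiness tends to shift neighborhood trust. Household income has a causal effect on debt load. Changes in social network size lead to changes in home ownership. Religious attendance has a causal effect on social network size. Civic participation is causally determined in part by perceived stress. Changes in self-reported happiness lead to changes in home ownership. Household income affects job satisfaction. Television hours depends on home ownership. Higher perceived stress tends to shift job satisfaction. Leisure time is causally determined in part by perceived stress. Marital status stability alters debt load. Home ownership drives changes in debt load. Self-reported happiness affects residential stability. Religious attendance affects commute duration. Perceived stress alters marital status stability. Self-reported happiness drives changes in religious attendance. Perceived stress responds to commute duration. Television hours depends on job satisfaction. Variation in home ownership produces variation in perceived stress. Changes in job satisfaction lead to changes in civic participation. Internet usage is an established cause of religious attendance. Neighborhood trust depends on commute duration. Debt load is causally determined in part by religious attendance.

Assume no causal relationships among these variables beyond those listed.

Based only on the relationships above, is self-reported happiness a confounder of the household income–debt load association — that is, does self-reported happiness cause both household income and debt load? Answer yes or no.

Self-reported happiness has no stated causal path to household income. A confounder must cause both variables, so self-reported happiness does not qualify.

no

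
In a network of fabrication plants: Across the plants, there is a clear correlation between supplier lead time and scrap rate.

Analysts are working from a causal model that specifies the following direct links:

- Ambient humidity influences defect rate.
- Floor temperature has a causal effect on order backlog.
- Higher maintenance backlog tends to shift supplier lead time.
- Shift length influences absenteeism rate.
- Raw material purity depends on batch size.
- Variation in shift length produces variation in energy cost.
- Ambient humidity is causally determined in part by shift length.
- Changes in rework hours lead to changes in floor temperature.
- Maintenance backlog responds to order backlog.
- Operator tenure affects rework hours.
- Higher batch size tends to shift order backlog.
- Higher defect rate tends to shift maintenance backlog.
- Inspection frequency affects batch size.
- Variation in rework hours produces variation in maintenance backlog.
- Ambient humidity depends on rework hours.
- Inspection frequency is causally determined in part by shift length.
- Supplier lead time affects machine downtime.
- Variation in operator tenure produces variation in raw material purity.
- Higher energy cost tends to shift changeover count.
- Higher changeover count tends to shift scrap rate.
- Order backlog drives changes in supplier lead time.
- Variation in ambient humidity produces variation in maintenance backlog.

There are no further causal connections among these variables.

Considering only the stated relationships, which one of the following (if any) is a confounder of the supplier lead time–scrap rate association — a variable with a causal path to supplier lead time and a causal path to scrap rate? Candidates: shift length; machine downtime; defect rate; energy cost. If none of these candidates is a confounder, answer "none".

shift length

Shift length causes supplier lead time (shift length → ambient humidity → maintenance backlog → supplier lead time) and also causes scrap rate (shift length → energy cost → changeover count → scrap rate); it is a common cause of both.
Each of the other candidates lacks a causal path to at least one of supplier lead time and scrap rate, so they do not confound the relationship.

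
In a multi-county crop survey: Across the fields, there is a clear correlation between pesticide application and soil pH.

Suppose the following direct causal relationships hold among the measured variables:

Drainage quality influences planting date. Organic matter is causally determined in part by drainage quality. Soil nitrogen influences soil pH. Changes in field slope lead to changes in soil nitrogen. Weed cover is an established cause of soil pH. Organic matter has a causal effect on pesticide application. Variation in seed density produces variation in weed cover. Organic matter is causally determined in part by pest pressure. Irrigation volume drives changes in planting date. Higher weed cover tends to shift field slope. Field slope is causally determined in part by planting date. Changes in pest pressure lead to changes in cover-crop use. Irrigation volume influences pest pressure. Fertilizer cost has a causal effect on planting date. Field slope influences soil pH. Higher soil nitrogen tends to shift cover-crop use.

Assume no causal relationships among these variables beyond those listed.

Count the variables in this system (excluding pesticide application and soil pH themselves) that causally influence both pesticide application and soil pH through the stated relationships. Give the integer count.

2

The common causes are: drainage quality (to pesticide application via drainage quality → organic matter → pesticide application; to soil pH via drainage quality → planting date → field slope → soil pH); irrigation volume (to pesticide application via irrigation volume → pest pressure → organic matter → pesticide application; to soil pH via irrigation volume → planting date → field slope → soil pH).
Every other variable lacks a causal path to at least one of pesticide application and soil pH.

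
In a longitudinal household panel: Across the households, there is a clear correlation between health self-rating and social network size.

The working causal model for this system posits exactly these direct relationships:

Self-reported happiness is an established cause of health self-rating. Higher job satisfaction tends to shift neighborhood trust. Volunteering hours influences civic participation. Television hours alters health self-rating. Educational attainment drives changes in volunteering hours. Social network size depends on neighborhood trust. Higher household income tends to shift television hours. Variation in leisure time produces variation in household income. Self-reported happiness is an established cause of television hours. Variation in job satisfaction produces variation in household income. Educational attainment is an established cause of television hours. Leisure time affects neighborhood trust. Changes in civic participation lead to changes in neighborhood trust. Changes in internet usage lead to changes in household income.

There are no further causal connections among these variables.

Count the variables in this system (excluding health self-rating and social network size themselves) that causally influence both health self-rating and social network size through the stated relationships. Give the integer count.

The common causes are: educational attainment (to health self-rating via educational attainment → television hours → health self-rating; to social network size via educational attainment → volunteering hours → civic participation → neighborhood trust → social network size); job satisfaction (to health self-rating via job satisfaction → household income → television hours → health self-rating; to social network size via job satisfaction → neighborhood trust → social network size); leisure time (to health self-rating via leisure time → household income → television hours → health self-rating; to social network size via leisure time → neighborhood trust → social network size).
Every other variable lacks a causal path to at least one of health self-rating and social network size.

3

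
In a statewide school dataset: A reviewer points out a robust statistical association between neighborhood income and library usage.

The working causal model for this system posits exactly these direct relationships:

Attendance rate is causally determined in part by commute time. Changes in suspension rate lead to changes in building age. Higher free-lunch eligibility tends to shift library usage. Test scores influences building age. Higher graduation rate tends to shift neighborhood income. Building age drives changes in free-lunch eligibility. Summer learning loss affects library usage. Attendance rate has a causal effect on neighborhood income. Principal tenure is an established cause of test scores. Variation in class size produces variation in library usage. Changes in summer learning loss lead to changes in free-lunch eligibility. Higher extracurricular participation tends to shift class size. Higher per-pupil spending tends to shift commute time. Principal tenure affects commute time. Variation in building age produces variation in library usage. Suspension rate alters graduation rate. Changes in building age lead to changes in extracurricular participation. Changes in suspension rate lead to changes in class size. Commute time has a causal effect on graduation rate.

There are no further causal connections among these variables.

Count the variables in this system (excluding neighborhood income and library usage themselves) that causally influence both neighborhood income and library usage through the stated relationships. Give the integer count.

2

The common causes are: principal tenure (to neighborhood income via principal tenure → commute time → attendance rate → neighborhood income; to library usage via principal tenure → test scores → building age → library usage); suspension rate (to neighborhood income via suspension rate → graduation rate → neighborhood income; to library usage via suspension rate → class size → library usage).
Every other variable lacks a causal path to at least one of neighborhood income and library usage.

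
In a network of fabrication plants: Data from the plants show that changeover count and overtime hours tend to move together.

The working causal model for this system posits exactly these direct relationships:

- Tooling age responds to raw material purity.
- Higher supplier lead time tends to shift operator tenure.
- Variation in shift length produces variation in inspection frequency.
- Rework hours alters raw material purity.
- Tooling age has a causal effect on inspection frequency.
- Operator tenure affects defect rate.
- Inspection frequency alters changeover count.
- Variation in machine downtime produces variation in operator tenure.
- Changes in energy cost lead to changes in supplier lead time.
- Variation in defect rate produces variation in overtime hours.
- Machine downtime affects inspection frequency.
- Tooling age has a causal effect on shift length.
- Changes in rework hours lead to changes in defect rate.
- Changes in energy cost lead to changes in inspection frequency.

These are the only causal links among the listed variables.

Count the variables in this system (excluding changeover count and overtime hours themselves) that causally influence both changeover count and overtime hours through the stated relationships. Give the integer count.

The common causes are: energy cost (to changeover count via energy cost → inspection frequency → changeover count; to overtime hours via energy cost → supplier lead time → operator tenure → defect rate → overtime hours); machine downtime (to changeover count via machine downtime → inspection frequency → changeover count; to overtime hours via machine downtime → operator tenure → defect rate → overtime hours); rework hours (to changeover count via rework hours → raw material purity → tooling age → inspection frequency → changeover count; to overtime hours via rework hours → defect rate → overtime hours).
Every other variable lacks a causal path to at least one of changeover count and overtime hours.

3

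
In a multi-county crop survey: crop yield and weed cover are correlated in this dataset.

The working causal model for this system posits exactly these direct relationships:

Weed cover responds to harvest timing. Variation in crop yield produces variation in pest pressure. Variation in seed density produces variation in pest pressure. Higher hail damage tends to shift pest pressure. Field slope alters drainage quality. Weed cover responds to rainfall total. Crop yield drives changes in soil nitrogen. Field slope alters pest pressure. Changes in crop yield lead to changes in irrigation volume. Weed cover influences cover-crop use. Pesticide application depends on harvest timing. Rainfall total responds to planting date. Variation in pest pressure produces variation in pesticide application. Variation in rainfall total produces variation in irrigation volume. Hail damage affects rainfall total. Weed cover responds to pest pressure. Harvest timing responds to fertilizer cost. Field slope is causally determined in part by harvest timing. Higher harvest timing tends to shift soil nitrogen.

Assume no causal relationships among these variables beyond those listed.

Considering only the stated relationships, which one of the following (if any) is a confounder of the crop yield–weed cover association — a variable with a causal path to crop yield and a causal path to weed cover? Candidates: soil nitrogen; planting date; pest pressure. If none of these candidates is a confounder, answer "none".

none

None of the listed candidates has causal paths to both crop yield and weed cover in the stated relationships, so none is a common cause.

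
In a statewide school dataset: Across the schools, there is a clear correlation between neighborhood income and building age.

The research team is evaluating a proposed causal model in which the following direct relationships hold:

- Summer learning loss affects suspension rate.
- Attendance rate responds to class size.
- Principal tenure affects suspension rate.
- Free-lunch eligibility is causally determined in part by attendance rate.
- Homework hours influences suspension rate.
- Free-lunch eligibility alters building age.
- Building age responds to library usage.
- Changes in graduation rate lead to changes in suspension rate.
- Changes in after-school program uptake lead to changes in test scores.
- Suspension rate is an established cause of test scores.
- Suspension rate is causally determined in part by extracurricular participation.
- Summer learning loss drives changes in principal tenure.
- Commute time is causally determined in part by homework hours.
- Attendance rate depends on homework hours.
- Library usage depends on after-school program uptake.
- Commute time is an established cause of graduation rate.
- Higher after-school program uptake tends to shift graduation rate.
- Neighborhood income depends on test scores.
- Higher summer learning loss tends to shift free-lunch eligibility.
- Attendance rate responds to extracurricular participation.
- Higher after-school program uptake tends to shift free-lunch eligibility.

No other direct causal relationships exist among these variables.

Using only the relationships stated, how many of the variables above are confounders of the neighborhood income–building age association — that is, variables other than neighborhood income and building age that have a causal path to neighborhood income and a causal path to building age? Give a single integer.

4

The common causes are: after-school program uptake (to neighborhood income via after-school program uptake → test scores → neighborhood income; to building age via after-school program uptake → free-lunch eligibility → building age); extracurricular participation (to neighborhood income via extracurricular participation → suspension rate → test scores → neighborhood income; to building age via extracurricular participation → attendance rate → free-lunch eligibility → building age); homework hours (to neighborhood income via homework hours → suspension rate → test scores → neighborhood income; to building age via homework hours → attendance rate → free-lunch eligibility → building age); summer learning loss (to neighborhood income via summer learning loss → suspension rate → test scores → neighborhood income; to building age via summer learning loss → free-lunch eligibility → building age).
Every other variable lacks a causal path to at least one of neighborhood income and building age.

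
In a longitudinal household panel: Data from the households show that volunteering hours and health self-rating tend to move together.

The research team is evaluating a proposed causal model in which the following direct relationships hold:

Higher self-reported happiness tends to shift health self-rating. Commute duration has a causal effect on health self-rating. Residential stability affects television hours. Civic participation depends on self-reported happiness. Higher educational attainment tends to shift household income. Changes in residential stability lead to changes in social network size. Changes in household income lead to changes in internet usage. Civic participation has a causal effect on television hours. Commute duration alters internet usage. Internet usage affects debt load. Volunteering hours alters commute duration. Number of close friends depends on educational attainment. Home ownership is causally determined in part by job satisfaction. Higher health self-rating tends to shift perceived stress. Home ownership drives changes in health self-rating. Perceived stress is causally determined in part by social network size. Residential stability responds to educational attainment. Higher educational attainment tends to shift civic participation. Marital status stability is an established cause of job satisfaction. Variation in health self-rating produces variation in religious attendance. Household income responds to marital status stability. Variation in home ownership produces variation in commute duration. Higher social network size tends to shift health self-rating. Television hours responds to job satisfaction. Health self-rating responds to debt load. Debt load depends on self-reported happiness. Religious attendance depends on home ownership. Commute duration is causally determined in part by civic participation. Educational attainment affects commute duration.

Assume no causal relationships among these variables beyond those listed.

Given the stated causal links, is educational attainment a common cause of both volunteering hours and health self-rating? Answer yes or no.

Educational attainment has no stated causal path to volunteering hours. A confounder must cause both variables, so educational attainment does not qualify.

no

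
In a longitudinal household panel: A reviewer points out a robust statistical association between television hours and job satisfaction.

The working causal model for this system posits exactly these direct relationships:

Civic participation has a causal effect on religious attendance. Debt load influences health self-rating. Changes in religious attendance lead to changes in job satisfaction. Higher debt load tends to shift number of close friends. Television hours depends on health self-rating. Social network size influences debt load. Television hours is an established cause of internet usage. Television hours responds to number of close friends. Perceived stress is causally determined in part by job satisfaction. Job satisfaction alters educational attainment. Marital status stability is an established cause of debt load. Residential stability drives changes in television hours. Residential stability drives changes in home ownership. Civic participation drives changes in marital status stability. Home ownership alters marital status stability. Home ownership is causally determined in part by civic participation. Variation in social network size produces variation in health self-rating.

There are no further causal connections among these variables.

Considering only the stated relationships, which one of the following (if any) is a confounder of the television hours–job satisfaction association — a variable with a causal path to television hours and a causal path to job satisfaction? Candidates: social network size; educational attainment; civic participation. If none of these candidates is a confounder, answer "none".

civic participation

Civic participation causes television hours (civic participation → marital status stability → debt load → number of close friends → television hours) and also causes job satisfaction (civic participation → religious attendance → job satisfaction); it is a common cause of both.
Each of the other candidates lacks a causal path to at least one of television hours and job satisfaction, so they do not confound the relationship.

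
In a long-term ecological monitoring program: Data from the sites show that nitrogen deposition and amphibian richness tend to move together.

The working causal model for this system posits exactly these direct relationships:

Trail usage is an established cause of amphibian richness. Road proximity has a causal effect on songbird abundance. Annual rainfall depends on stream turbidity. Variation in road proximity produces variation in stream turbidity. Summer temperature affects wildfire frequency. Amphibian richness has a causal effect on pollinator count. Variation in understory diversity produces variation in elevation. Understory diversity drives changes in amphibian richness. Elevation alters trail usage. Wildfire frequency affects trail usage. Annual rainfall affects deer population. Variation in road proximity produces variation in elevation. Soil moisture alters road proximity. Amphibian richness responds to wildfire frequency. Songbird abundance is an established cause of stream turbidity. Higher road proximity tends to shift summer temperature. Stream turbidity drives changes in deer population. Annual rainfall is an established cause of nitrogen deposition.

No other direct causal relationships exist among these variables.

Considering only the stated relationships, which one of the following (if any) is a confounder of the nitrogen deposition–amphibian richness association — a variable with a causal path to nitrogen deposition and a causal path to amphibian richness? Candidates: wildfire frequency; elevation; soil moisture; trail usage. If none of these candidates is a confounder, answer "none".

soil moisture

Soil moisture causes nitrogen deposition (soil moisture → road proximity → stream turbidity → annual rainfall → nitrogen deposition) and also causes amphibian richness (soil moisture → road proximity → summer temperature → wildfire frequency → amphibian richness); it is a common cause of both.
Each of the other candidates lacks a causal path to at least one of nitrogen deposition and amphibian richness, so they do not confound the relationship.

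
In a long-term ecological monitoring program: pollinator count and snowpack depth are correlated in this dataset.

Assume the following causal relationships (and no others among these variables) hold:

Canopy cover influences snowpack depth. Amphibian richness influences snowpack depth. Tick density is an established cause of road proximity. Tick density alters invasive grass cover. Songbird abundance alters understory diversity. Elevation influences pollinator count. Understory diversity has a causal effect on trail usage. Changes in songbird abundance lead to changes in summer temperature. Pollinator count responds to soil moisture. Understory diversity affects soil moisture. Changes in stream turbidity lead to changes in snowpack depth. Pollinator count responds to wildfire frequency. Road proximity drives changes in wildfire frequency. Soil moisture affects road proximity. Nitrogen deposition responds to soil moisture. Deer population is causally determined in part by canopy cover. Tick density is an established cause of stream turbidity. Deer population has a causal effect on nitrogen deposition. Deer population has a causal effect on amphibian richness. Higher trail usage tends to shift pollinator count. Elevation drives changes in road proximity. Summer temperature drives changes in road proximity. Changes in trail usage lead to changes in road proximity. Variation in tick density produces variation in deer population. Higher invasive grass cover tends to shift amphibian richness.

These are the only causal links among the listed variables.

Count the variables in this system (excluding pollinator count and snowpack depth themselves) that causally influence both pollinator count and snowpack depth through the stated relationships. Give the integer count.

The common causes are: tick density (to pollinator count via tick density → road proximity → wildfire frequency → pollinator count; to snowpack depth via tick density → stream turbidity → snowpack depth).
Every other variable lacks a causal path to at least one of pollinator count and snowpack depth.

1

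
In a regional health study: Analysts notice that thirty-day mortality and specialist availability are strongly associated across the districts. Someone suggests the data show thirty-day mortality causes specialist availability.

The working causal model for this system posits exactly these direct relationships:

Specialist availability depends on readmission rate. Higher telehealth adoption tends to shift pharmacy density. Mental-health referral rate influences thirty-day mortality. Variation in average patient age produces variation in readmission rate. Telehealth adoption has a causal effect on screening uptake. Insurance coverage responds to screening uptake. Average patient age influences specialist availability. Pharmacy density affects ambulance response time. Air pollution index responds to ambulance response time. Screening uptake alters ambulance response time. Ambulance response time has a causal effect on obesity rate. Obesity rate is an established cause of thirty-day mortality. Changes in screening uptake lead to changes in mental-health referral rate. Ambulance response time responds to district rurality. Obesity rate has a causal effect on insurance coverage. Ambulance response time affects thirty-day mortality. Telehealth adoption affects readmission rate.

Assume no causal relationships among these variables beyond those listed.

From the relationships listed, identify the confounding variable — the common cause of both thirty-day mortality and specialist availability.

Telehealth adoption has a causal path to thirty-day mortality (telehealth adoption → screening uptake → mental-health referral rate → thirty-day mortality) and a separate causal path to specialist availability (telehealth adoption → readmission rate → specialist availability), so it is a common cause of both.
No stated relationship gives thirty-day mortality a causal route to specialist availability, so the correlation is explained by the shared upstream cause rather than a direct effect.

telehealth adoption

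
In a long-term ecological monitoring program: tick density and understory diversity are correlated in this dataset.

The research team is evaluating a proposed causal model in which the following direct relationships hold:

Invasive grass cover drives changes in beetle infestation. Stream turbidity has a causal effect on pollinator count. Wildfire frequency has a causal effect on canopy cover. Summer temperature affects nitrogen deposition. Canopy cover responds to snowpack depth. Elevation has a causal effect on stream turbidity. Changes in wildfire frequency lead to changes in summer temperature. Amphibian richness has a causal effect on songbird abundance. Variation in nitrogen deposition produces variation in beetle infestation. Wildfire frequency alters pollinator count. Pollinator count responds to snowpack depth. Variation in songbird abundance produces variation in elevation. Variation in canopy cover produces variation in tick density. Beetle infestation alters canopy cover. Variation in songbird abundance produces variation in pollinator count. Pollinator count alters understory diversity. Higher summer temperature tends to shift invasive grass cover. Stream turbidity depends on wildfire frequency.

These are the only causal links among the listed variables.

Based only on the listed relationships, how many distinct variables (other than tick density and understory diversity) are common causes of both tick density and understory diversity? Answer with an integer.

2

The common causes are: snowpack depth (to tick density via snowpack depth → canopy cover → tick density; to understory diversity via snowpack depth → pollinator count → understory diversity); wildfire frequency (to tick density via wildfire frequency → canopy cover → tick density; to understory diversity via wildfire frequency → pollinator count → understory diversity).
Every other variable lacks a causal path to at least one of tick density and understory diversity.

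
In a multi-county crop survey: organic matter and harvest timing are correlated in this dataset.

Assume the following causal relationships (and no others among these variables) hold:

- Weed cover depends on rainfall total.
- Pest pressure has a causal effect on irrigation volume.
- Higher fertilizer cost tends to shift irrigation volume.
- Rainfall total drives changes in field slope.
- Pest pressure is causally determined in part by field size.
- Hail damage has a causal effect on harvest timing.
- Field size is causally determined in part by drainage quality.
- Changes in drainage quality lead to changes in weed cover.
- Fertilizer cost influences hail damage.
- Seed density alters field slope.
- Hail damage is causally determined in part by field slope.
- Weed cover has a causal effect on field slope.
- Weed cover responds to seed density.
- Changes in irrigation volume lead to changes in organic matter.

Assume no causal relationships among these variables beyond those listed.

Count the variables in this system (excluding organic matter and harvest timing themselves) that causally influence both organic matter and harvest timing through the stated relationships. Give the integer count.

2

The common causes are: drainage quality (to organic matter via drainage quality → field size → pest pressure → irrigation volume → organic matter; to harvest timing via drainage quality → weed cover → field slope → hail damage → harvest timing); fertilizer cost (to organic matter via fertilizer cost → irrigation volume → organic matter; to harvest timing via fertilizer cost → hail damage → harvest timing).
Every other variable lacks a causal path to at least one of organic matter and harvest timing.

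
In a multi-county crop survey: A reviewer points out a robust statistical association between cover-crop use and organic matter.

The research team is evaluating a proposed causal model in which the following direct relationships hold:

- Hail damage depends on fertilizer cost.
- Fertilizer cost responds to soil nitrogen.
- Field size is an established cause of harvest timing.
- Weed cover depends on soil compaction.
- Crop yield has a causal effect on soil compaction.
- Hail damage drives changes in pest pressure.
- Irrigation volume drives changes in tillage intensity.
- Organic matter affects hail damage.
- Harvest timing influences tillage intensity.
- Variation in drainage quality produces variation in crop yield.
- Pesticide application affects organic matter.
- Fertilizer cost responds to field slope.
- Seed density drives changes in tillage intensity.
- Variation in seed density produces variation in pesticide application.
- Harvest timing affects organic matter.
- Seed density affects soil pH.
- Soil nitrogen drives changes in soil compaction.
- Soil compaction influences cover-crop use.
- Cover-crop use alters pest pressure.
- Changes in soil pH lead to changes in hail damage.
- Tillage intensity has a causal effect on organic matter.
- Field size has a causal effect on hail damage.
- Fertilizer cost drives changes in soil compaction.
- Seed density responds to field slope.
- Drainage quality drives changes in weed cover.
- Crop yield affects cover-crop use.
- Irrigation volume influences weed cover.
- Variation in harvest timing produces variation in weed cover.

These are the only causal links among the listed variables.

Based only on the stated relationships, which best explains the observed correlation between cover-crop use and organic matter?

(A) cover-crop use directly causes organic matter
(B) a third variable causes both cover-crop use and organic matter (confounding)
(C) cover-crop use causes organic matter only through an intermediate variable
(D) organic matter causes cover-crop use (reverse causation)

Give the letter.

B

Field slope causes cover-crop use (field slope → fertilizer cost → soil compaction → cover-crop use) and organic matter (field slope → seed density → tillage intensity → organic matter) — a common cause creating the correlation.
There is no stated path from cover-crop use to organic matter or from organic matter to cover-crop use, so neither direct nor reverse causation applies.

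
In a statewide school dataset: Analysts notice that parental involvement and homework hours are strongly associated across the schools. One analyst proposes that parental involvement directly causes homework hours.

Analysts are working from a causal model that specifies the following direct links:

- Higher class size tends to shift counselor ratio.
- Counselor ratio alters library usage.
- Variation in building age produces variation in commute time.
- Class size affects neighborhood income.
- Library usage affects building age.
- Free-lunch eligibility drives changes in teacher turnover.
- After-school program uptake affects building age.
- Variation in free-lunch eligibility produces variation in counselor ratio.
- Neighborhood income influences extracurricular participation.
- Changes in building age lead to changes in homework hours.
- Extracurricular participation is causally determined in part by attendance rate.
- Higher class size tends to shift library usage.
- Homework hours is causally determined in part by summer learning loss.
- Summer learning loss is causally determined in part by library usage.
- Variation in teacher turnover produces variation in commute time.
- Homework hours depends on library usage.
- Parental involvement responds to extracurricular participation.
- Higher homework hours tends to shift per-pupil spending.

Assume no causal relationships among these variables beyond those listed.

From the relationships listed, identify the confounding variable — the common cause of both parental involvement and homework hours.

Class size has a causal path to parental involvement (class size → neighborhood income → extracurricular participation → parental involvement) and a separate causal path to homework hours (class size → library usage → homework hours), so it is a common cause of both.
No stated relationship gives parental involvement a causal route to homework hours, so the correlation is explained by the shared upstream cause rather than a direct effect.

class size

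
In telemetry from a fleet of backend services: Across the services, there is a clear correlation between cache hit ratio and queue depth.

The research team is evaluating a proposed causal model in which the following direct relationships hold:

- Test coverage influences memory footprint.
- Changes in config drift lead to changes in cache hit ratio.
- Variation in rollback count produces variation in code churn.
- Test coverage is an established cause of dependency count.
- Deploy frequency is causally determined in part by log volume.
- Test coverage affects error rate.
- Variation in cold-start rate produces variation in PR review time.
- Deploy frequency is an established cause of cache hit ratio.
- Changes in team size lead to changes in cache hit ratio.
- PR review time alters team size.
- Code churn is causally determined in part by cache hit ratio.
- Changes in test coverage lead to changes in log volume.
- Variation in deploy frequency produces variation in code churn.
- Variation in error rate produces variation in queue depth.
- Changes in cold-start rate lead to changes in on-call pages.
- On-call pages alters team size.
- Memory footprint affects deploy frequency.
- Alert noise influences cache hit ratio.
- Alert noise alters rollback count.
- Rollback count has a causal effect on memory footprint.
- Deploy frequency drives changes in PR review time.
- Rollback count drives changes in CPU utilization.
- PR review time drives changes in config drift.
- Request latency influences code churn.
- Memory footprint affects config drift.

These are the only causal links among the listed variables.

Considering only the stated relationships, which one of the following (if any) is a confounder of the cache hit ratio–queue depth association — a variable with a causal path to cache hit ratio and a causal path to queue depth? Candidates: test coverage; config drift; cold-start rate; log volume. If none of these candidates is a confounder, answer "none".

Test coverage causes cache hit ratio (test coverage → log volume → deploy frequency → cache hit ratio) and also causes queue depth (test coverage → error rate → queue depth); it is a common cause of both.
Each of the other candidates lacks a causal path to at least one of cache hit ratio and queue depth, so they do not confound the relationship.

test coverage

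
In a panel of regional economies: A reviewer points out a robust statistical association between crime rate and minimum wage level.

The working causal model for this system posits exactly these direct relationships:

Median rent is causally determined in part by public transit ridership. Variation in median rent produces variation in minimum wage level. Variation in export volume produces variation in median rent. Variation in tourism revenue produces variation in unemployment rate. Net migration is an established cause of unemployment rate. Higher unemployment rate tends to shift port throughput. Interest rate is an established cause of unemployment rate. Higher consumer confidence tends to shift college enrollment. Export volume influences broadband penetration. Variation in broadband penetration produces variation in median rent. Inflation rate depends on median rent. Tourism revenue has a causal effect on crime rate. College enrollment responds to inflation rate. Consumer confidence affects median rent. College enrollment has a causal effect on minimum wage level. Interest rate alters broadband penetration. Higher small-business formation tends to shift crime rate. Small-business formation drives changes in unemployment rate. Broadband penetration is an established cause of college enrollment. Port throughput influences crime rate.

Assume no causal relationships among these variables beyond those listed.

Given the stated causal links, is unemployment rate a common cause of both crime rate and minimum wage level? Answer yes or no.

no

Unemployment rate has no stated causal path to minimum wage level. A confounder must cause both variables, so unemployment rate does not qualify.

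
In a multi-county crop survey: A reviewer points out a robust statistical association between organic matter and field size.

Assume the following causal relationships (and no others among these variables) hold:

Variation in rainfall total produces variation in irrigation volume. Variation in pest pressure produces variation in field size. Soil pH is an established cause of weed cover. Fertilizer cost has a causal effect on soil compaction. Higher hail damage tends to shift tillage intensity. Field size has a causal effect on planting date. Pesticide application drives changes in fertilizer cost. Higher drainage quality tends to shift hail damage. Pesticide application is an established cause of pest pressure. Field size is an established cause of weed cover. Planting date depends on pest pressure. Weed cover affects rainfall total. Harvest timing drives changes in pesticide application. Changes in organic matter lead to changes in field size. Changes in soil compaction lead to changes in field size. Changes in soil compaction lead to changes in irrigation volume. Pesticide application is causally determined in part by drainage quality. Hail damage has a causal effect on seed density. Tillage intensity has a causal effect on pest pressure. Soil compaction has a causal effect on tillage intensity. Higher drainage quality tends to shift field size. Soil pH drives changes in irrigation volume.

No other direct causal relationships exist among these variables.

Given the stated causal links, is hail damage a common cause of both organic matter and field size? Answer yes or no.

no

Hail damage has no stated causal path to organic matter. A confounder must cause both variables, so hail damage does not qualify.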